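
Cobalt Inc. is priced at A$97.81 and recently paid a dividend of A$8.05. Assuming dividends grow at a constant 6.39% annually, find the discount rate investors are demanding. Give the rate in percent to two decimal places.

15.15%

Rearranging the constant-growth DDM: r = D₁/P₀ + g.
D₁ = 8.05 × (1 + 0.0639) = 8.5644.
r = 8.5644 / 97.81 + 0.0639 = 0.08756 + 0.0639 = 0.15146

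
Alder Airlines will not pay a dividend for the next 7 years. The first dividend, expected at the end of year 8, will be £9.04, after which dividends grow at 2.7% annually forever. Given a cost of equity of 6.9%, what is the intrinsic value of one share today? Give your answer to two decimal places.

£134.92

Deferred-dividend DDM. At t=7 the remaining stream is a growing perpetuity with first payment D_8 = 9.04.
V_7 = D_8/(r−g) = 9.04/(0.069−0.027) = 215.2381
P₀ = V_7/(1+r)^7 = 215.2381/(1+0.069)^7 = 134.9196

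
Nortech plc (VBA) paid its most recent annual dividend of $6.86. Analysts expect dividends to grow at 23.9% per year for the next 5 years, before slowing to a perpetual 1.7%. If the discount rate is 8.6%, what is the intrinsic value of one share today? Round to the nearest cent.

Two-stage DDM. Project D₁…D_5 at 0.239, terminal growth 0.017, discount at r = 0.086.
D_1 = 8.4995
D_2 = 10.5309
D_3 = 13.0478
D_4 = 16.1663
D_5 = 20.0300
Terminal value at t=5: TV = D_6/(r−g) = 20.3705/(0.086−0.017) = 295.2246
P₀ = 8.4995/(1+0.086)^1 + 10.5309/(1+0.086)^2 + 13.0478/(1+0.086)^3 + 16.1663/(1+0.086)^4 + 20.0300/(1+0.086)^5 + 295.2246/(1+0.086)^5 = 247.2600

$247.26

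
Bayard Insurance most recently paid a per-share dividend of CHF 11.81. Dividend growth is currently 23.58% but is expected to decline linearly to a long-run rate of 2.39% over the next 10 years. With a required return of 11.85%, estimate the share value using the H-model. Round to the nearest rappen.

CHF 260.09

H-model: P₀ = D₀[(1+g_L) + H(g_S−g_L)]/(r−g_L), with H = 10/2 = 5.
P₀ = 11.81 × [(1+0.0239) + 5×(0.2358−0.0239)] / (0.1185−0.0239)
   = 11.81 × 2.0834 / 0.0946 = 260.0947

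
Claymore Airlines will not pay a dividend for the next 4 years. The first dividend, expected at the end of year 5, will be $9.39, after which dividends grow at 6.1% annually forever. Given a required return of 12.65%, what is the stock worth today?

Deferred-dividend DDM. At t=4 the remaining stream is a growing perpetuity with first payment D_5 = 9.39.
V_4 = D_5/(r−g) = 9.39/(0.1265−0.061) = 143.3588
P₀ = V_4/(1+r)^4 = 143.3588/(1+0.1265)^4 = 89.0224

$89.02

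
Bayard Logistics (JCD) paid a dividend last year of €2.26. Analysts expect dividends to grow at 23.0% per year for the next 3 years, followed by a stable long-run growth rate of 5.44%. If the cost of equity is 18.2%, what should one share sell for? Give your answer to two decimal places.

Two-stage DDM. Project D₁…D_3 at 0.23, terminal growth 0.0544, discount at r = 0.182.
D_1 = 2.7798
D_2 = 3.4192
D_3 = 4.2056
Terminal value at t=3: TV = D_4/(r−g) = 4.4343/(0.182−0.0544) = 34.7519
P₀ = 2.7798/(1+0.182)^1 + 3.4192/(1+0.182)^2 + 4.2056/(1+0.182)^3 + 34.7519/(1+0.182)^3 = 28.3896

€28.39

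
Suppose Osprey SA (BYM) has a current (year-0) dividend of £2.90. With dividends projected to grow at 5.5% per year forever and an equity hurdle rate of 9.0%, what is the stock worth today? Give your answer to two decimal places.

£87.41

Gordon growth model: P₀ = D₁/(r − g). D₁ = 2.90 × (1 + 0.055) = 3.0595.
P₀ = 3.0595 / (0.09 − 0.055) = 3.0595 / 0.035 = 87.4143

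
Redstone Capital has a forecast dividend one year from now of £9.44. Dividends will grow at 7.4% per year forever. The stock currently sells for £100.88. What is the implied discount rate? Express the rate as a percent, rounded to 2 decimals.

16.76%

Rearranging the constant-growth DDM: r = D₁/P₀ + g.
r = 9.4400 / 100.88 + 0.074 = 0.09358 + 0.074 = 0.16758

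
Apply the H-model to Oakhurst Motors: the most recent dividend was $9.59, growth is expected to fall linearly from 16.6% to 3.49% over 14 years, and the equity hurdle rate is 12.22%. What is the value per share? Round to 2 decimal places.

$214.50

H-model: P₀ = D₀[(1+g_L) + H(g_S−g_L)]/(r−g_L), with H = 14/2 = 7.
P₀ = 9.59 × [(1+0.0349) + 7×(0.166−0.0349)] / (0.1222−0.0349)
   = 9.59 × 1.9526 / 0.0873 = 214.4952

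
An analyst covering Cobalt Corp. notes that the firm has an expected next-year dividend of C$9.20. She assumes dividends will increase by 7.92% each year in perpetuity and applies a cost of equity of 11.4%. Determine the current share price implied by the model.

Gordon growth model: P₀ = D₁/(r − g), with D₁ = 9.20 given directly.
P₀ = 9.2000 / (0.114 − 0.0792) = 9.2000 / 0.0348 = 264.3678

C$264.37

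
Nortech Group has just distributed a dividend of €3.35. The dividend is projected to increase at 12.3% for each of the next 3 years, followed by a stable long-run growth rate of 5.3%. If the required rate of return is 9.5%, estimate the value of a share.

Two-stage DDM. Project D₁…D_3 at 0.123, terminal growth 0.053, discount at r = 0.095.
D_1 = 3.7620
D_2 = 4.2248
D_3 = 4.7444
Terminal value at t=3: TV = D_4/(r−g) = 4.9959/(0.095−0.053) = 118.9496
P₀ = 3.7620/(1+0.095)^1 + 4.2248/(1+0.095)^2 + 4.7444/(1+0.095)^3 + 118.9496/(1+0.095)^3 = 101.1712

€101.17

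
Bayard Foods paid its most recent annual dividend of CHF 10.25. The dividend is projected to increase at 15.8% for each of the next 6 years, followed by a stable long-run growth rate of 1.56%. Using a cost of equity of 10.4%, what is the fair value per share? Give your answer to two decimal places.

CHF 229.76

Two-stage DDM. Project D₁…D_6 at 0.158, terminal growth 0.0156, discount at r = 0.104.
D_1 = 11.8695
D_2 = 13.7449
D_3 = 15.9166
D_4 = 18.4314
D_5 = 21.3436
D_6 = 24.7158
Terminal value at t=6: TV = D_7/(r−g) = 25.1014/(0.104−0.0156) = 283.9525
P₀ = 11.8695/(1+0.104)^1 + 13.7449/(1+0.104)^2 + 15.9166/(1+0.104)^3 + 18.4314/(1+0.104)^4 + 21.3436/(1+0.104)^5 + 24.7158/(1+0.104)^6 + 283.9525/(1+0.104)^6 = 229.7608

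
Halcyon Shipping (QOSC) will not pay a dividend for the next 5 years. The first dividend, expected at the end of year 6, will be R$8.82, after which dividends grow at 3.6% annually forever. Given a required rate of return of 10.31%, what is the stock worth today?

R$80.48

Deferred-dividend DDM. At t=5 the remaining stream is a growing perpetuity with first payment D_6 = 8.82.
V_5 = D_6/(r−g) = 8.82/(0.1031−0.036) = 131.4456
P₀ = V_5/(1+r)^5 = 131.4456/(1+0.1031)^5 = 80.4770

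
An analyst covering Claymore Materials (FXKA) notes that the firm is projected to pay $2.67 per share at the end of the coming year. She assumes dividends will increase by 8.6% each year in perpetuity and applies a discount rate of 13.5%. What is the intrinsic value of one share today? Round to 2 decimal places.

$54.49

Gordon growth model: P₀ = D₁/(r − g), with D₁ = 2.67 given directly.
P₀ = 2.6700 / (0.135 − 0.086) = 2.6700 / 0.049 = 54.4898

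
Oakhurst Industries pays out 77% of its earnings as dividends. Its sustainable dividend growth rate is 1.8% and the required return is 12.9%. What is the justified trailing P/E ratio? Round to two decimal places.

7.06

Justified trailing P/E = b(1+g)/(r−g) = 0.77×(1+0.018)/(0.129−0.018) = 7.0618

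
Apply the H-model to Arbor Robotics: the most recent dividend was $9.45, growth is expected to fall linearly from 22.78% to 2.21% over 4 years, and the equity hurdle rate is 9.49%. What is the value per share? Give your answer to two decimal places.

H-model: P₀ = D₀[(1+g_L) + H(g_S−g_L)]/(r−g_L), with H = 4/2 = 2.
P₀ = 9.45 × [(1+0.0221) + 2×(0.2278−0.0221)] / (0.0949−0.0221)
   = 9.45 × 1.4335 / 0.0728 = 186.0793

$186.08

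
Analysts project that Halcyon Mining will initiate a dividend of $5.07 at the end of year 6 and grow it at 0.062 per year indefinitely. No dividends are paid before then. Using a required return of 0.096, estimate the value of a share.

$94.29

Deferred-dividend DDM. At t=5 the remaining stream is a growing perpetuity with first payment D_6 = 5.07.
V_5 = D_6/(r−g) = 5.07/(0.096−0.062) = 149.1176
P₀ = V_5/(1+r)^5 = 149.1176/(1+0.096)^5 = 94.2923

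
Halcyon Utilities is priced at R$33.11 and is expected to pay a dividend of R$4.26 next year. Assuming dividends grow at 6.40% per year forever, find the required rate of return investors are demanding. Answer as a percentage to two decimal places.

Rearranging the constant-growth DDM: r = D₁/P₀ + g.
r = 4.2600 / 33.11 + 0.064 = 0.12866 + 0.064 = 0.19266

19.27%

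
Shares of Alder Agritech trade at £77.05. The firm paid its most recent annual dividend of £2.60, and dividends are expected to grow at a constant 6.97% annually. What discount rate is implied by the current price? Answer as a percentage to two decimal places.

10.58%

Rearranging the constant-growth DDM: r = D₁/P₀ + g.
D₁ = 2.60 × (1 + 0.0697) = 2.7812.
r = 2.7812 / 77.05 + 0.0697 = 0.03610 + 0.0697 = 0.10580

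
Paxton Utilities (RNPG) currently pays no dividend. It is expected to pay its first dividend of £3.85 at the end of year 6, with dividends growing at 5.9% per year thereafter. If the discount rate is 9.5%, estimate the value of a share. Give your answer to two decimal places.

£67.93

Deferred-dividend DDM. At t=5 the remaining stream is a growing perpetuity with first payment D_6 = 3.85.
V_5 = D_6/(r−g) = 3.85/(0.095−0.059) = 106.9444
P₀ = V_5/(1+r)^5 = 106.9444/(1+0.095)^5 = 67.9341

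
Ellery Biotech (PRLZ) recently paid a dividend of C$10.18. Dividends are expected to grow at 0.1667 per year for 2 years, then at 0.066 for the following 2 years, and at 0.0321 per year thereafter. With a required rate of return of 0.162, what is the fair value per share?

Three-stage DDM. Project D₁…D_4; terminal Gordon value at t=4 with g = 0.0321; discount at r = 0.162.
D_1 = 11.8770
D_2 = 13.8569
D_3 = 14.7715
D_4 = 15.7464
TV_4 = 16.2518/(0.162−0.0321) = 125.1103
P₀ = Σ Dₜ/(1+r)ᵗ + TV_4/(1+r)^4 = 107.1581

C$107.16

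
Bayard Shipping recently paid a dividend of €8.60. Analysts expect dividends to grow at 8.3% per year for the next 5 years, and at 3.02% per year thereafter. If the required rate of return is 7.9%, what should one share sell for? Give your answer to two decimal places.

Two-stage DDM. Project D₁…D_5 at 0.083, terminal growth 0.0302, discount at r = 0.079.
D_1 = 9.3138
D_2 = 10.0868
D_3 = 10.9241
D_4 = 11.8308
D_5 = 12.8127
Terminal value at t=5: TV = D_6/(r−g) = 13.1996/(0.079−0.0302) = 270.4845
P₀ = 9.3138/(1+0.079)^1 + 10.0868/(1+0.079)^2 + 10.9241/(1+0.079)^3 + 11.8308/(1+0.079)^4 + 12.8127/(1+0.079)^5 + 270.4845/(1+0.079)^5 = 228.4225

€228.42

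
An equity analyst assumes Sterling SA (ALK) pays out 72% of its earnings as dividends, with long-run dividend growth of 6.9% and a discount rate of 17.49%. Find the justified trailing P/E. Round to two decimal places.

Justified trailing P/E = b(1+g)/(r−g) = 0.72×(1+0.069)/(0.1749−0.069) = 7.2680

7.27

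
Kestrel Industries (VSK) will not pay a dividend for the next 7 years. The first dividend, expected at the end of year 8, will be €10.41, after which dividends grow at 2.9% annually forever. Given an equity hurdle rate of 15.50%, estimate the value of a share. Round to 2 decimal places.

Deferred-dividend DDM. At t=7 the remaining stream is a growing perpetuity with first payment D_8 = 10.41.
V_7 = D_8/(r−g) = 10.41/(0.155−0.029) = 82.6190
P₀ = V_7/(1+r)^7 = 82.6190/(1+0.155)^7 = 30.1305

€30.13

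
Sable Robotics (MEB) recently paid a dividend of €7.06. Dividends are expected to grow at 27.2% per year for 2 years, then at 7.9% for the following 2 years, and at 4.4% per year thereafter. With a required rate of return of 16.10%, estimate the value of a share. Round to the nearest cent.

Three-stage DDM. Project D₁…D_4; terminal Gordon value at t=4 with g = 0.044; discount at r = 0.161.
D_1 = 8.9803
D_2 = 11.4230
D_3 = 12.3254
D_4 = 13.2991
TV_4 = 13.8842/(0.161−0.044) = 118.6688
P₀ = Σ Dₜ/(1+r)ᵗ + TV_4/(1+r)^4 = 96.7193

€96.72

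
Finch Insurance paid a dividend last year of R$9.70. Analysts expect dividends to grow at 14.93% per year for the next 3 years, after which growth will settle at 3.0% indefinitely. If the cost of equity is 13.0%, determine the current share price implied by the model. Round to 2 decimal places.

Two-stage DDM. Project D₁…D_3 at 0.1493, terminal growth 0.03, discount at r = 0.13.
D_1 = 11.1482
D_2 = 12.8126
D_3 = 14.7256
Terminal value at t=3: TV = D_4/(r−g) = 15.1673/(0.13−0.03) = 151.6733
P₀ = 11.1482/(1+0.13)^1 + 12.8126/(1+0.13)^2 + 14.7256/(1+0.13)^3 + 151.6733/(1+0.13)^3 = 135.2226

R$135.22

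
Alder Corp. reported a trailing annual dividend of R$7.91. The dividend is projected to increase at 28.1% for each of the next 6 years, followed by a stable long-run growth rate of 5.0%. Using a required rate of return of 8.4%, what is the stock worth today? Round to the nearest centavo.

Two-stage DDM. Project D₁…D_6 at 0.281, terminal growth 0.05, discount at r = 0.084.
D_1 = 10.1327
D_2 = 12.9800
D_3 = 16.6274
D_4 = 21.2997
D_5 = 27.2849
D_6 = 34.9519
Terminal value at t=6: TV = D_7/(r−g) = 36.6995/(0.084−0.05) = 1079.3981
P₀ = 10.1327/(1+0.084)^1 + 12.9800/(1+0.084)^2 + 16.6274/(1+0.084)^3 + 21.2997/(1+0.084)^4 + 27.2849/(1+0.084)^5 + 34.9519/(1+0.084)^6 + 1079.3981/(1+0.084)^6 = 753.9280

R$753.93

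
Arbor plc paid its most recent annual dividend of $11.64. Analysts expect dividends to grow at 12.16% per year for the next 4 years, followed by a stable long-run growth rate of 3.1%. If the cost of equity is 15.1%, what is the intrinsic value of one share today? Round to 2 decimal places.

Two-stage DDM. Project D₁…D_4 at 0.1216, terminal growth 0.031, discount at r = 0.151.
D_1 = 13.0554
D_2 = 14.6430
D_3 = 16.4235
D_4 = 18.4207
Terminal value at t=4: TV = D_5/(r−g) = 18.9917/(0.151−0.031) = 158.2641
P₀ = 13.0554/(1+0.151)^1 + 14.6430/(1+0.151)^2 + 16.4235/(1+0.151)^3 + 18.4207/(1+0.151)^4 + 158.2641/(1+0.151)^4 = 133.8357

$133.84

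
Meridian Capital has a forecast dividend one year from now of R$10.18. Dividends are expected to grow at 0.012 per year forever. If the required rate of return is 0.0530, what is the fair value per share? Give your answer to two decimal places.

R$248.29

Gordon growth model: P₀ = D₁/(r − g), with D₁ = 10.18 given directly.
P₀ = 10.1800 / (0.053 − 0.012) = 10.1800 / 0.041 = 248.2927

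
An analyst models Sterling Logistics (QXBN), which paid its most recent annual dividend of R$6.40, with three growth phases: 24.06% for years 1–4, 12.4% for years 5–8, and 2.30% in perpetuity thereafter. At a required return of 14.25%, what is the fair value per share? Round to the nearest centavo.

R$137.12

Three-stage DDM. Project D₁…D_8; terminal Gordon value at t=8 with g = 0.023; discount at r = 0.1425.
D_1 = 7.9398
D_2 = 9.8502
D_3 = 12.2201
D_4 = 15.1603
D_5 = 17.0401
D_6 = 19.1531
D_7 = 21.5281
D_8 = 24.1976
TV_8 = 24.7541/(0.1425−0.023) = 207.1477
P₀ = Σ Dₜ/(1+r)ᵗ + TV_8/(1+r)^8 = 137.1173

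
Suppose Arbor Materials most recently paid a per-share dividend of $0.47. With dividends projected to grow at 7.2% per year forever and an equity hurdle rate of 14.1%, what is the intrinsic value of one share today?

$7.30

Gordon growth model: P₀ = D₁/(r − g). D₁ = 0.47 × (1 + 0.072) = 0.5038.
P₀ = 0.5038 / (0.141 − 0.072) = 0.5038 / 0.069 = 7.3020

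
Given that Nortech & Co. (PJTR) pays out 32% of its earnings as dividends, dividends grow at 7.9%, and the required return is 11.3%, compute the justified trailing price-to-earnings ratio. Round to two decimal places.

10.16

Justified trailing P/E = b(1+g)/(r−g) = 0.32×(1+0.079)/(0.113−0.079) = 10.1553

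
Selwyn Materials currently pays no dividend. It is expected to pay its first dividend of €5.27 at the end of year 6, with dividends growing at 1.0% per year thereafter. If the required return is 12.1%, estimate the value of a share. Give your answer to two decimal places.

€26.82

Deferred-dividend DDM. At t=5 the remaining stream is a growing perpetuity with first payment D_6 = 5.27.
V_5 = D_6/(r−g) = 5.27/(0.121−0.01) = 47.4775
P₀ = V_5/(1+r)^5 = 47.4775/(1+0.121)^5 = 26.8200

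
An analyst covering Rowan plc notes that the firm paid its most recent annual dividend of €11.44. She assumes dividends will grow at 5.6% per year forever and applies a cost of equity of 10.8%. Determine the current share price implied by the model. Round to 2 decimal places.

€232.32

Gordon growth model: P₀ = D₁/(r − g). D₁ = 11.44 × (1 + 0.056) = 12.0806.
P₀ = 12.0806 / (0.108 − 0.056) = 12.0806 / 0.052 = 232.3200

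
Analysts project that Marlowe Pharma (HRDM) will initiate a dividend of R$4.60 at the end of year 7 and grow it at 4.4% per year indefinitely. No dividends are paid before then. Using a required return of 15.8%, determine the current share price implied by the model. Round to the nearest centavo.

Deferred-dividend DDM. At t=6 the remaining stream is a growing perpetuity with first payment D_7 = 4.60.
V_6 = D_7/(r−g) = 4.60/(0.158−0.044) = 40.3509
P₀ = V_6/(1+r)^6 = 40.3509/(1+0.158)^6 = 16.7341

R$16.73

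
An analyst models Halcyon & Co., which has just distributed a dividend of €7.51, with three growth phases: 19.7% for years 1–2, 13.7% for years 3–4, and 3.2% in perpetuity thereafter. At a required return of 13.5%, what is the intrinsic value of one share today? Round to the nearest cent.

Three-stage DDM. Project D₁…D_4; terminal Gordon value at t=4 with g = 0.032; discount at r = 0.135.
D_1 = 8.9895
D_2 = 10.7604
D_3 = 12.2346
D_4 = 13.9107
TV_4 = 14.3558/(0.135−0.032) = 139.3772
P₀ = Σ Dₜ/(1+r)ᵗ + TV_4/(1+r)^4 = 117.0093

€117.01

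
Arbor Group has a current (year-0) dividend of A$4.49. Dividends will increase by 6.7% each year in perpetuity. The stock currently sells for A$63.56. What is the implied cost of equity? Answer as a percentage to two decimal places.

Rearranging the constant-growth DDM: r = D₁/P₀ + g.
D₁ = 4.49 × (1 + 0.067) = 4.7908.
r = 4.7908 / 63.56 + 0.067 = 0.07537 + 0.067 = 0.14237

14.24%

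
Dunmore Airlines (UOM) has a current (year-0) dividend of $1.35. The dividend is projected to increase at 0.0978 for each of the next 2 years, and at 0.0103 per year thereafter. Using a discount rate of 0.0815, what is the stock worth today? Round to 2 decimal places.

$22.50

Two-stage DDM. Project D₁…D_2 at 0.0978, terminal growth 0.0103, discount at r = 0.0815.
D_1 = 1.4820
D_2 = 1.6270
Terminal value at t=2: TV = D_3/(r−g) = 1.6437/(0.0815−0.0103) = 23.0861
P₀ = 1.4820/(1+0.0815)^1 + 1.6270/(1+0.0815)^2 + 23.0861/(1+0.0815)^2 = 22.4991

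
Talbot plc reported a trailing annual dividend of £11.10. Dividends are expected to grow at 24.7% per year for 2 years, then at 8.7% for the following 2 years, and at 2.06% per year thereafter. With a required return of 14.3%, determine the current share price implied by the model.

Three-stage DDM. Project D₁…D_4; terminal Gordon value at t=4 with g = 0.0206; discount at r = 0.143.
D_1 = 13.8417
D_2 = 17.2606
D_3 = 18.7623
D_4 = 20.3946
TV_4 = 20.8147/(0.143−0.0206) = 170.0549
P₀ = Σ Dₜ/(1+r)ᵗ + TV_4/(1+r)^4 = 149.4685

£149.47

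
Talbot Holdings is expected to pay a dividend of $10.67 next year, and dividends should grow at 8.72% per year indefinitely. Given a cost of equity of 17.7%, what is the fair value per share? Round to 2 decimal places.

Gordon growth model: P₀ = D₁/(r − g), with D₁ = 10.67 given directly.
P₀ = 10.6700 / (0.177 − 0.0872) = 10.6700 / 0.0898 = 118.8196

$118.82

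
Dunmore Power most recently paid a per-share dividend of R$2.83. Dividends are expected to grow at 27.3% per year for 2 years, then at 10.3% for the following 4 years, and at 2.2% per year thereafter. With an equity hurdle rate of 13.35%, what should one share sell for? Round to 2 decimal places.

R$49.43

Three-stage DDM. Project D₁…D_6; terminal Gordon value at t=6 with g = 0.022; discount at r = 0.1335.
D_1 = 3.6026
D_2 = 4.5861
D_3 = 5.0585
D_4 = 5.5795
D_5 = 6.1542
D_6 = 6.7881
TV_6 = 6.9374/(0.1335−0.022) = 62.2188
P₀ = Σ Dₜ/(1+r)ᵗ + TV_6/(1+r)^6 = 49.4259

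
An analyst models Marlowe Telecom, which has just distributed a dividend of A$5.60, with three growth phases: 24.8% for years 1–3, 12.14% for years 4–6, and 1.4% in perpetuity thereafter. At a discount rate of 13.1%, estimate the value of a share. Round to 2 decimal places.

Three-stage DDM. Project D₁…D_6; terminal Gordon value at t=6 with g = 0.014; discount at r = 0.131.
D_1 = 6.9888
D_2 = 8.7220
D_3 = 10.8851
D_4 = 12.2065
D_5 = 13.6884
D_6 = 15.3502
TV_6 = 15.5651/(0.131−0.014) = 133.0349
P₀ = Σ Dₜ/(1+r)ᵗ + TV_6/(1+r)^6 = 106.2734

A$106.27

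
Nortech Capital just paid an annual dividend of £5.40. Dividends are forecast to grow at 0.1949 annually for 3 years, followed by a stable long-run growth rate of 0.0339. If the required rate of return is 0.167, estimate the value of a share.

£62.01

Two-stage DDM. Project D₁…D_3 at 0.1949, terminal growth 0.0339, discount at r = 0.167.
D_1 = 6.4525
D_2 = 7.7100
D_3 = 9.2127
Terminal value at t=3: TV = D_4/(r−g) = 9.5250/(0.167−0.0339) = 71.5631
P₀ = 6.4525/(1+0.167)^1 + 7.7100/(1+0.167)^2 + 9.2127/(1+0.167)^3 + 71.5631/(1+0.167)^3 = 62.0144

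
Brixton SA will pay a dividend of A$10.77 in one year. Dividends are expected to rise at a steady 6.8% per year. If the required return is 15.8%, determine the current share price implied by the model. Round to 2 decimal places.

A$119.67

Gordon growth model: P₀ = D₁/(r − g), with D₁ = 10.77 given directly.
P₀ = 10.7700 / (0.158 − 0.068) = 10.7700 / 0.09 = 119.6667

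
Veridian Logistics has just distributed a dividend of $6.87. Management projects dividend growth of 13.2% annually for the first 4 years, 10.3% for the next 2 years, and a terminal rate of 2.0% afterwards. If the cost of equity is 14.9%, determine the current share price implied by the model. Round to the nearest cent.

Three-stage DDM. Project D₁…D_6; terminal Gordon value at t=6 with g = 0.02; discount at r = 0.149.
D_1 = 7.7768
D_2 = 8.8034
D_3 = 9.9654
D_4 = 11.2809
D_5 = 12.4428
D_6 = 13.7244
TV_6 = 13.9989/(0.149−0.02) = 108.5185
P₀ = Σ Dₜ/(1+r)ᵗ + TV_6/(1+r)^6 = 85.8173

$85.82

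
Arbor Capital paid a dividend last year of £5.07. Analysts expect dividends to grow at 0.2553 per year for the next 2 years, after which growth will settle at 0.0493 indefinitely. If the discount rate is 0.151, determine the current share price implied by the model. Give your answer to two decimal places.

£73.78

Two-stage DDM. Project D₁…D_2 at 0.2553, terminal growth 0.0493, discount at r = 0.151.
D_1 = 6.3644
D_2 = 7.9892
Terminal value at t=2: TV = D_3/(r−g) = 8.3831/(0.151−0.0493) = 82.4293
P₀ = 6.3644/(1+0.151)^1 + 7.9892/(1+0.151)^2 + 82.4293/(1+0.151)^2 = 73.7801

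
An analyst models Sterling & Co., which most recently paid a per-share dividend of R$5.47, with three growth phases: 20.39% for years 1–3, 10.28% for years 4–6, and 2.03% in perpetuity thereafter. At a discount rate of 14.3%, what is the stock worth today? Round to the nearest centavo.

Three-stage DDM. Project D₁…D_6; terminal Gordon value at t=6 with g = 0.0203; discount at r = 0.143.
D_1 = 6.5853
D_2 = 7.9281
D_3 = 9.5446
D_4 = 10.5258
D_5 = 11.6079
D_6 = 12.8011
TV_6 = 13.0610/(0.143−0.0203) = 106.4467
P₀ = Σ Dₜ/(1+r)ᵗ + TV_6/(1+r)^6 = 83.8164

R$83.82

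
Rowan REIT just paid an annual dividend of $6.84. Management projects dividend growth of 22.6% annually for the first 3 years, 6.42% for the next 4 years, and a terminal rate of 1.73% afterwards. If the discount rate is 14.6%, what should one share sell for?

Three-stage DDM. Project D₁…D_7; terminal Gordon value at t=7 with g = 0.0173; discount at r = 0.146.
D_1 = 8.3858
D_2 = 10.2810
D_3 = 12.6046
D_4 = 13.4138
D_5 = 14.2749
D_6 = 15.1914
D_7 = 16.1667
TV_7 = 16.4464/(0.146−0.0173) = 127.7883
P₀ = Σ Dₜ/(1+r)ᵗ + TV_7/(1+r)^7 = 100.6801

$100.68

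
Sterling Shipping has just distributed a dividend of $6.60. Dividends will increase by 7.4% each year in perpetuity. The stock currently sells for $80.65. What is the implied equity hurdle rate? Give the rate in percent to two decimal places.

16.19%

Rearranging the constant-growth DDM: r = D₁/P₀ + g.
D₁ = 6.60 × (1 + 0.074) = 7.0884.
r = 7.0884 / 80.65 + 0.074 = 0.08789 + 0.074 = 0.16189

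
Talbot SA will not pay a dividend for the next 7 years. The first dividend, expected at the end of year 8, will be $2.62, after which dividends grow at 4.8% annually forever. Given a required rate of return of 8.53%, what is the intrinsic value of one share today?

Deferred-dividend DDM. At t=7 the remaining stream is a growing perpetuity with first payment D_8 = 2.62.
V_7 = D_8/(r−g) = 2.62/(0.0853−0.048) = 70.2413
P₀ = V_7/(1+r)^7 = 70.2413/(1+0.0853)^7 = 39.6044

$39.60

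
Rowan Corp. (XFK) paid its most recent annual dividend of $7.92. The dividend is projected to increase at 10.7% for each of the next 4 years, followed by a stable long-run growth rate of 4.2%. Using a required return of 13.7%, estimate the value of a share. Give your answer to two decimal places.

Two-stage DDM. Project D₁…D_4 at 0.107, terminal growth 0.042, discount at r = 0.137.
D_1 = 8.7674
D_2 = 9.7056
D_3 = 10.7441
D_4 = 11.8937
Terminal value at t=4: TV = D_5/(r−g) = 12.3932/(0.137−0.042) = 130.4547
P₀ = 8.7674/(1+0.137)^1 + 9.7056/(1+0.137)^2 + 10.7441/(1+0.137)^3 + 11.8937/(1+0.137)^4 + 130.4547/(1+0.137)^4 = 107.7028

$107.70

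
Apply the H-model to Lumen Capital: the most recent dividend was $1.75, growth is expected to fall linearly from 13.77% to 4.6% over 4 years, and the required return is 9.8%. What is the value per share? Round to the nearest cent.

$41.37

H-model: P₀ = D₀[(1+g_L) + H(g_S−g_L)]/(r−g_L), with H = 4/2 = 2.
P₀ = 1.75 × [(1+0.046) + 2×(0.1377−0.046)] / (0.098−0.046)
   = 1.75 × 1.2294 / 0.052 = 41.3740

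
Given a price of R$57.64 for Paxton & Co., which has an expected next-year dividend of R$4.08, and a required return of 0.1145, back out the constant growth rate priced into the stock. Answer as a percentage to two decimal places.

From P₀ = D₁/(r − g), the implied growth is g = r − D₁/P₀.
g = 0.1145 − 4.08/57.64 = 0.1145 − 0.07078 = 0.04372

4.37%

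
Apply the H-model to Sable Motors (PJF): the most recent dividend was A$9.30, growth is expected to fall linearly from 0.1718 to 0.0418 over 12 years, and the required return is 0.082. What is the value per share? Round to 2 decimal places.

H-model: P₀ = D₀[(1+g_L) + H(g_S−g_L)]/(r−g_L), with H = 12/2 = 6.
P₀ = 9.30 × [(1+0.0418) + 6×(0.1718−0.0418)] / (0.082−0.0418)
   = 9.30 × 1.8218 / 0.0402 = 421.4612

A$421.46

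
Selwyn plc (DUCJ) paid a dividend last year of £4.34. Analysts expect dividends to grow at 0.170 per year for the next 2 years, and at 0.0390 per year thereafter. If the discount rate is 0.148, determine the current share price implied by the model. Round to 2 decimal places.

Two-stage DDM. Project D₁…D_2 at 0.17, terminal growth 0.039, discount at r = 0.148.
D_1 = 5.0778
D_2 = 5.9410
Terminal value at t=2: TV = D_3/(r−g) = 6.1727/(0.148−0.039) = 56.6305
P₀ = 5.0778/(1+0.148)^1 + 5.9410/(1+0.148)^2 + 56.6305/(1+0.148)^2 = 51.9012

£51.90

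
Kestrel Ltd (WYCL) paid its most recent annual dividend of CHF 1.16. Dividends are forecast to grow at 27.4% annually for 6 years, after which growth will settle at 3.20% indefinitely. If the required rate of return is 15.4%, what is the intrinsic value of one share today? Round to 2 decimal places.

CHF 27.75

Two-stage DDM. Project D₁…D_6 at 0.274, terminal growth 0.032, discount at r = 0.154.
D_1 = 1.4778
D_2 = 1.8828
D_3 = 2.3986
D_4 = 3.0559
D_5 = 3.8932
D_6 = 4.9599
Terminal value at t=6: TV = D_7/(r−g) = 5.1186/(0.154−0.032) = 41.9560
P₀ = 1.4778/(1+0.154)^1 + 1.8828/(1+0.154)^2 + 2.3986/(1+0.154)^3 + 3.0559/(1+0.154)^4 + 3.8932/(1+0.154)^5 + 4.9599/(1+0.154)^6 + 41.9560/(1+0.154)^6 = 27.7455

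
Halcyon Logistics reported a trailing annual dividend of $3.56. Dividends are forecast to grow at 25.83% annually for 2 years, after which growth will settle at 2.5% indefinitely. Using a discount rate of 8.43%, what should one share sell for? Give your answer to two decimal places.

Two-stage DDM. Project D₁…D_2 at 0.2583, terminal growth 0.025, discount at r = 0.0843.
D_1 = 4.4795
D_2 = 5.6366
Terminal value at t=2: TV = D_3/(r−g) = 5.7775/(0.0843−0.025) = 97.4288
P₀ = 4.4795/(1+0.0843)^1 + 5.6366/(1+0.0843)^2 + 97.4288/(1+0.0843)^2 = 91.7939

$91.79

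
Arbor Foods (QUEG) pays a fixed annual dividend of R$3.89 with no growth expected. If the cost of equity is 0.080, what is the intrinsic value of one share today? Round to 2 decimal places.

Zero-growth DDM (perpetuity): P₀ = D/r = 3.89 / 0.08 = 48.6250

R$48.62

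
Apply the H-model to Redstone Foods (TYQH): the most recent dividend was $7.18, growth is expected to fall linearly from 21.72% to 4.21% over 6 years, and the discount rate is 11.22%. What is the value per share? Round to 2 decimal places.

H-model: P₀ = D₀[(1+g_L) + H(g_S−g_L)]/(r−g_L), with H = 6/2 = 3.
P₀ = 7.18 × [(1+0.0421) + 3×(0.2172−0.0421)] / (0.1122−0.0421)
   = 7.18 × 1.5674 / 0.0701 = 160.5411

$160.54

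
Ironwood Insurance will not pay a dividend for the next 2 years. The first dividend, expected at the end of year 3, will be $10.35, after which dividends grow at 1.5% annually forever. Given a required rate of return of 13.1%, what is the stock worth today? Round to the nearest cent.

Deferred-dividend DDM. At t=2 the remaining stream is a growing perpetuity with first payment D_3 = 10.35.
V_2 = D_3/(r−g) = 10.35/(0.131−0.015) = 89.2241
P₀ = V_2/(1+r)^2 = 89.2241/(1+0.131)^2 = 69.7521

$69.75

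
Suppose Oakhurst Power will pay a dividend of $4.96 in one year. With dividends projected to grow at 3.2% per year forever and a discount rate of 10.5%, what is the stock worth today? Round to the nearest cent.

Gordon growth model: P₀ = D₁/(r − g), with D₁ = 4.96 given directly.
P₀ = 4.9600 / (0.105 − 0.032) = 4.9600 / 0.073 = 67.9452

$67.95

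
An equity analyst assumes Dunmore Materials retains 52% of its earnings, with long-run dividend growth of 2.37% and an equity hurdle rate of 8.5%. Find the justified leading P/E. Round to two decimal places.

Payout ratio b = 1 − 0.52 = 0.48.
Justified leading P/E = b/(r−g) = 0.48/(0.085−0.0237) = 7.8303

7.83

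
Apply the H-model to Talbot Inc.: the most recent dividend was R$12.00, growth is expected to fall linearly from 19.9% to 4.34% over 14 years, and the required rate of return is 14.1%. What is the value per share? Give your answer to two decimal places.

R$262.20

H-model: P₀ = D₀[(1+g_L) + H(g_S−g_L)]/(r−g_L), with H = 14/2 = 7.
P₀ = 12.00 × [(1+0.0434) + 7×(0.199−0.0434)] / (0.141−0.0434)
   = 12.00 × 2.1326 / 0.0976 = 262.2049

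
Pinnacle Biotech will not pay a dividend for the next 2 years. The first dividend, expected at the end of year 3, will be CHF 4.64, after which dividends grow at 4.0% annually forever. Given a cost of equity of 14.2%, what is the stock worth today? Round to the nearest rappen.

CHF 34.88

Deferred-dividend DDM. At t=2 the remaining stream is a growing perpetuity with first payment D_3 = 4.64.
V_2 = D_3/(r−g) = 4.64/(0.142−0.04) = 45.4902
P₀ = V_2/(1+r)^2 = 45.4902/(1+0.142)^2 = 34.8807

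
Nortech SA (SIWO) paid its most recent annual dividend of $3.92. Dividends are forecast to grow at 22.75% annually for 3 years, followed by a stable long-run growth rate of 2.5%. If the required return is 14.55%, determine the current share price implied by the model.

Two-stage DDM. Project D₁…D_3 at 0.2275, terminal growth 0.025, discount at r = 0.1455.
D_1 = 4.8118
D_2 = 5.9065
D_3 = 7.2502
Terminal value at t=3: TV = D_4/(r−g) = 7.4315/(0.1455−0.025) = 61.6719
P₀ = 4.8118/(1+0.1455)^1 + 5.9065/(1+0.1455)^2 + 7.2502/(1+0.1455)^3 + 61.6719/(1+0.1455)^3 = 54.5555

$54.56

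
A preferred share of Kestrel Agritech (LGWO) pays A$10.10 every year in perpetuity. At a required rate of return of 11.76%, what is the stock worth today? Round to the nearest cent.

A$85.88

Zero-growth DDM (perpetuity): P₀ = D/r = 10.10 / 0.1176 = 85.8844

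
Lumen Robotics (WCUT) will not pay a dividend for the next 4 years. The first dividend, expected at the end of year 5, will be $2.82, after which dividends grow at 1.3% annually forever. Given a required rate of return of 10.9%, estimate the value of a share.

$19.42

Deferred-dividend DDM. At t=4 the remaining stream is a growing perpetuity with first payment D_5 = 2.82.
V_4 = D_5/(r−g) = 2.82/(0.109−0.013) = 29.3750
P₀ = V_4/(1+r)^4 = 29.3750/(1+0.109)^4 = 19.4201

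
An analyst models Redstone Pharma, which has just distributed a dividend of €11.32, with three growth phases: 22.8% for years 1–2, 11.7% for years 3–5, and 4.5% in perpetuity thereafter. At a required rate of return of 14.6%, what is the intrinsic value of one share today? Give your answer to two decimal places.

€186.71

Three-stage DDM. Project D₁…D_5; terminal Gordon value at t=5 with g = 0.045; discount at r = 0.146.
D_1 = 13.9010
D_2 = 17.0704
D_3 = 19.0676
D_4 = 21.2985
D_5 = 23.7905
TV_5 = 24.8610/(0.146−0.045) = 246.1487
P₀ = Σ Dₜ/(1+r)ᵗ + TV_5/(1+r)^5 = 186.7114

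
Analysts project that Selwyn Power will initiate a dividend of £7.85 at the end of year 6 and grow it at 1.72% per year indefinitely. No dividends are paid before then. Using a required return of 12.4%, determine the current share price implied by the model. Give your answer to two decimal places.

£40.97

Deferred-dividend DDM. At t=5 the remaining stream is a growing perpetuity with first payment D_6 = 7.85.
V_5 = D_6/(r−g) = 7.85/(0.124−0.0172) = 73.5019
P₀ = V_5/(1+r)^5 = 73.5019/(1+0.124)^5 = 40.9701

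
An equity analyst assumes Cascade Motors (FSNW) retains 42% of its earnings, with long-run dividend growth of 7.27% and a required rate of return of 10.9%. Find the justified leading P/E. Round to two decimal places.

Payout ratio b = 1 − 0.42 = 0.58.
Justified leading P/E = b/(r−g) = 0.58/(0.109−0.0727) = 15.9780

15.98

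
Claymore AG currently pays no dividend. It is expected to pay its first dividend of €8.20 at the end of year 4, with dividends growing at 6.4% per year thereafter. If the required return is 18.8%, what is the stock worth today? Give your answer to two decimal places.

€39.44

Deferred-dividend DDM. At t=3 the remaining stream is a growing perpetuity with first payment D_4 = 8.20.
V_3 = D_4/(r−g) = 8.20/(0.188−0.064) = 66.1290
P₀ = V_3/(1+r)^3 = 66.1290/(1+0.188)^3 = 39.4405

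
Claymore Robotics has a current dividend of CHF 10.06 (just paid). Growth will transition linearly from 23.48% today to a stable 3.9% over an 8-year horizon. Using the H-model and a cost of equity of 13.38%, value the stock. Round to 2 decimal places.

CHF 193.37

H-model: P₀ = D₀[(1+g_L) + H(g_S−g_L)]/(r−g_L), with H = 8/2 = 4.
P₀ = 10.06 × [(1+0.039) + 4×(0.2348−0.039)] / (0.1338−0.039)
   = 10.06 × 1.8222 / 0.0948 = 193.3685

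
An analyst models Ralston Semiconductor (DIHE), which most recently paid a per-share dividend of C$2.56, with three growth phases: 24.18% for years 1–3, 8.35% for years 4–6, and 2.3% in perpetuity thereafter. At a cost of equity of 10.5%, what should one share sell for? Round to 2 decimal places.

C$62.96

Three-stage DDM. Project D₁…D_6; terminal Gordon value at t=6 with g = 0.023; discount at r = 0.105.
D_1 = 3.1790
D_2 = 3.9477
D_3 = 4.9022
D_4 = 5.3116
D_5 = 5.7551
D_6 = 6.2356
TV_6 = 6.3791/(0.105−0.023) = 77.7935
P₀ = Σ Dₜ/(1+r)ᵗ + TV_6/(1+r)^6 = 62.9584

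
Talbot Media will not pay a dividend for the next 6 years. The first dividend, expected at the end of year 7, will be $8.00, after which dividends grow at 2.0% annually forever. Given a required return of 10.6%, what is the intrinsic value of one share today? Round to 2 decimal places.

Deferred-dividend DDM. At t=6 the remaining stream is a growing perpetuity with first payment D_7 = 8.00.
V_6 = D_7/(r−g) = 8.00/(0.106−0.02) = 93.0233
P₀ = V_6/(1+r)^6 = 93.0233/(1+0.106)^6 = 50.8231

$50.82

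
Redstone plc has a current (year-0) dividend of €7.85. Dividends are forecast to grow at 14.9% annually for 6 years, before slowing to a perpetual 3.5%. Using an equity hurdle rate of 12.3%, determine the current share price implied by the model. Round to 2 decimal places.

€156.99

Two-stage DDM. Project D₁…D_6 at 0.149, terminal growth 0.035, discount at r = 0.123.
D_1 = 9.0197
D_2 = 10.3636
D_3 = 11.9078
D_4 = 13.6820
D_5 = 15.7206
D_6 = 18.0630
Terminal value at t=6: TV = D_7/(r−g) = 18.6952/(0.123−0.035) = 212.4455
P₀ = 9.0197/(1+0.123)^1 + 10.3636/(1+0.123)^2 + 11.9078/(1+0.123)^3 + 13.6820/(1+0.123)^4 + 15.7206/(1+0.123)^5 + 18.0630/(1+0.123)^6 + 212.4455/(1+0.123)^6 = 156.9852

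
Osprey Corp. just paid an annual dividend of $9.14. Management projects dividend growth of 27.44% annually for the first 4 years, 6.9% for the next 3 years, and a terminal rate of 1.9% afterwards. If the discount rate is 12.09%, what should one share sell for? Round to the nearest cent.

Three-stage DDM. Project D₁…D_7; terminal Gordon value at t=7 with g = 0.019; discount at r = 0.1209.
D_1 = 11.6480
D_2 = 14.8442
D_3 = 18.9175
D_4 = 24.1084
D_5 = 25.7719
D_6 = 27.5502
D_7 = 29.4512
TV_7 = 30.0107/(0.1209−0.019) = 294.5116
P₀ = Σ Dₜ/(1+r)ᵗ + TV_7/(1+r)^7 = 225.0897

$225.09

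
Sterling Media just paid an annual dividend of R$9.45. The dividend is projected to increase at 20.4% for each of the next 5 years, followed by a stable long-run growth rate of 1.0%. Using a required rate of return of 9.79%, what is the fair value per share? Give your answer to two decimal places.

Two-stage DDM. Project D₁…D_5 at 0.204, terminal growth 0.01, discount at r = 0.0979.
D_1 = 11.3778
D_2 = 13.6989
D_3 = 16.4934
D_4 = 19.8581
D_5 = 23.9092
Terminal value at t=5: TV = D_6/(r−g) = 24.1482/(0.0979−0.01) = 274.7241
P₀ = 11.3778/(1+0.0979)^1 + 13.6989/(1+0.0979)^2 + 16.4934/(1+0.0979)^3 + 19.8581/(1+0.0979)^4 + 23.9092/(1+0.0979)^5 + 274.7241/(1+0.0979)^5 = 235.0663

R$235.07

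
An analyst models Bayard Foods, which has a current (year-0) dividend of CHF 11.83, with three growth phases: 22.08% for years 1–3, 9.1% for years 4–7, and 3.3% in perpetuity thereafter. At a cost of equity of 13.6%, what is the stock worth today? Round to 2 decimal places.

Three-stage DDM. Project D₁…D_7; terminal Gordon value at t=7 with g = 0.033; discount at r = 0.136.
D_1 = 14.4421
D_2 = 17.6309
D_3 = 21.5238
D_4 = 23.4824
D_5 = 25.6193
D_6 = 27.9507
D_7 = 30.4942
TV_7 = 31.5005/(0.136−0.033) = 305.8302
P₀ = Σ Dₜ/(1+r)ᵗ + TV_7/(1+r)^7 = 219.4605

CHF 219.46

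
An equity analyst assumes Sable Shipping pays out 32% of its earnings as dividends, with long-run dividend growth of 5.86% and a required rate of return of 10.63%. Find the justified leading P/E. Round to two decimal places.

Justified leading P/E = b/(r−g) = 0.32/(0.1063−0.0586) = 6.7086

6.71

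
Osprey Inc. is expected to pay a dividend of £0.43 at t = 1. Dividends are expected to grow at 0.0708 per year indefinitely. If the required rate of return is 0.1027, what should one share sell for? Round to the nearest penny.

Gordon growth model: P₀ = D₁/(r − g), with D₁ = 0.43 given directly.
P₀ = 0.4300 / (0.1027 − 0.0708) = 0.4300 / 0.0319 = 13.4796

£13.48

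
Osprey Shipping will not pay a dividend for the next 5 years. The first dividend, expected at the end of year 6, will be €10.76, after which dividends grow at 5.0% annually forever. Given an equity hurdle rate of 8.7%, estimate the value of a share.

€191.63

Deferred-dividend DDM. At t=5 the remaining stream is a growing perpetuity with first payment D_6 = 10.76.
V_5 = D_6/(r−g) = 10.76/(0.087−0.05) = 290.8108
P₀ = V_5/(1+r)^5 = 290.8108/(1+0.087)^5 = 191.6297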